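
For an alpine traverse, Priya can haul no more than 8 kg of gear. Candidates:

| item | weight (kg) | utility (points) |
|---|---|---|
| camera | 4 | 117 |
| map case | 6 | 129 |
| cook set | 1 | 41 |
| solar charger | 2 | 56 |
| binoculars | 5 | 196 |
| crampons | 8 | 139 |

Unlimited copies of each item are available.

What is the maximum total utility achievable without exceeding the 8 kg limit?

Density check — cook set 41.00, binoculars 39.20, camera 29.25 are the best per kg.
8×cook set uses 8 of the 8 kg and totals 328.
Every other selection either busts 8 kg or fails to beat 328.

328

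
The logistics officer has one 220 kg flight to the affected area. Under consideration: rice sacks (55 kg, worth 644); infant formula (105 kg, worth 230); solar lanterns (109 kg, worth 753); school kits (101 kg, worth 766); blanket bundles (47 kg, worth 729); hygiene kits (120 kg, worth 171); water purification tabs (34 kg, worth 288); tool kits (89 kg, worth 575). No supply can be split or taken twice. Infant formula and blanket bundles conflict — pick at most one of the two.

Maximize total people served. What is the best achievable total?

The ratio heuristic lands on rice sacks + blanket bundles + water purification tabs (1661) but leaves 84 kg idle.
Replace water purification tabs with school kits: the trade gains 478 net, giving 2139 at 203 kg.
That's the maximum — no feasible swap from here does better than 2139.

2139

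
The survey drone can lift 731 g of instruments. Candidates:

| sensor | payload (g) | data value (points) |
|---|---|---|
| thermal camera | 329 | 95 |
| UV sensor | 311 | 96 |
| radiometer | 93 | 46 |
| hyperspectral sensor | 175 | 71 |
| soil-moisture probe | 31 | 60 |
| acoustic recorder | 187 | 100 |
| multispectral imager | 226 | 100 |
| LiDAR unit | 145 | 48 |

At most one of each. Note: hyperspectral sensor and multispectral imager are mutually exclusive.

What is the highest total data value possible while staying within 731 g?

354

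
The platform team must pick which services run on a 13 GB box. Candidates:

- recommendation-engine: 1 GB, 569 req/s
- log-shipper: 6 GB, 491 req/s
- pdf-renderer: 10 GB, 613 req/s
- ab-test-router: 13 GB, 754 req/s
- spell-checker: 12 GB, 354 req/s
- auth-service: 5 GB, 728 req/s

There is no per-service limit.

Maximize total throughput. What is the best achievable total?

7397

Ranking by ratio (throughput/GB): recommendation-engine 569.00, auth-service 145.60, log-shipper 81.83, pdf-renderer 61.30.
Taking 13×recommendation-engine: 13 GB used, 7397 in throughput.
No other feasible combination exceeds 7397.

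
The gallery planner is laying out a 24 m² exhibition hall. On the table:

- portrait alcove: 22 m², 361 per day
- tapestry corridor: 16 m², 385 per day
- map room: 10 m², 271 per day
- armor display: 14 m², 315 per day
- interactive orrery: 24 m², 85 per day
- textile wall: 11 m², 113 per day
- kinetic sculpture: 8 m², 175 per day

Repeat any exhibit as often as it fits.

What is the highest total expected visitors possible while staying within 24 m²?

By expected visitors per m²: map room 27.10, tapestry corridor 24.06, armor display 22.50, kinetic sculpture 21.88 lead.
Taking the top-ratio exhibits first gives 2×map room for 542 (20 m²).
Dropping map room frees 10 m²; slotting in armor display (14 m²) lifts the total to 586 at 24 m².
No other feasible combination exceeds 586.

586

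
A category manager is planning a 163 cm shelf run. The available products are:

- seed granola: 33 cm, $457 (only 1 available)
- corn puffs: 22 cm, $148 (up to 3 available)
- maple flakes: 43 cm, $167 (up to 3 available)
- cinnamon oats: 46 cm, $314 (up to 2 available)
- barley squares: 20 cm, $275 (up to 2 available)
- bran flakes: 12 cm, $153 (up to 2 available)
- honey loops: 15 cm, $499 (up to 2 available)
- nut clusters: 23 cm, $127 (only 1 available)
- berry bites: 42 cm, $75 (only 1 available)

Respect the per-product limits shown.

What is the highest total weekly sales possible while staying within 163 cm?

2472

Taking the top-ratio products first gives seed granola + corn puffs + 2×barley squares + 2×bran flakes + 2×honey loops for 2459 (149 cm).
The 34 cm tied up in corn puffs and bran flakes is better spent on cinnamon oats — total rises to 2472 (161 cm).
The spare 2 cm is too small for any remaining product, and no exchange beats 2472.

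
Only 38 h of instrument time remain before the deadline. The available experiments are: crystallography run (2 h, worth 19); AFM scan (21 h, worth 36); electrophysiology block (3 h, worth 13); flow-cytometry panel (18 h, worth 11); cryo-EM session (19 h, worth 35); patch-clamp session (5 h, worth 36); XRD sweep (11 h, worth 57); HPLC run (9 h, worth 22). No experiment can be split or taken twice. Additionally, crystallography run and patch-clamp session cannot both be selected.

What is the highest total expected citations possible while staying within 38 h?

141

Electrophysiology block + cryo-EM session + patch-clamp session + XRD sweep uses 38 of the 38 h and totals 141.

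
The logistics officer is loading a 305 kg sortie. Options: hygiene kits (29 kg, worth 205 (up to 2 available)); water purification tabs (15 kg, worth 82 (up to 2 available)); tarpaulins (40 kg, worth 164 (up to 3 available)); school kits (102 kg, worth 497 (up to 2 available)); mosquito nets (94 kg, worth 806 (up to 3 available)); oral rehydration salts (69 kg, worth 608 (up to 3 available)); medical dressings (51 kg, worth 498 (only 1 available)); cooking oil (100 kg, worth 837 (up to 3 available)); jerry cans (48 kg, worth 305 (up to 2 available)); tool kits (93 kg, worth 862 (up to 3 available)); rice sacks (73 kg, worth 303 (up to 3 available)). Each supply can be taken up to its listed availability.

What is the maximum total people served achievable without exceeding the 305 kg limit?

2686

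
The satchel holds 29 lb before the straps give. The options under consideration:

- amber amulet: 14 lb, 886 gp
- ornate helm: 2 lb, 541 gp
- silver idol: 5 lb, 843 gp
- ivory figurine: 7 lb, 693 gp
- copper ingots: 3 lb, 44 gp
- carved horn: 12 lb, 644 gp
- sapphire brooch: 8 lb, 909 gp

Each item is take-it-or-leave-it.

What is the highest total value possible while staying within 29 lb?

The ratio heuristic lands on ornate helm + silver idol + ivory figurine + copper ingots + sapphire brooch (3030) but leaves 4 lb idle.
The 10 lb tied up in ivory figurine and copper ingots is better spent on amber amulet — total rises to 3179 (29 lb).
The closest alternative, ornate helm + silver idol + ivory figurine + copper ingots + sapphire brooch, reaches only 3030.

3179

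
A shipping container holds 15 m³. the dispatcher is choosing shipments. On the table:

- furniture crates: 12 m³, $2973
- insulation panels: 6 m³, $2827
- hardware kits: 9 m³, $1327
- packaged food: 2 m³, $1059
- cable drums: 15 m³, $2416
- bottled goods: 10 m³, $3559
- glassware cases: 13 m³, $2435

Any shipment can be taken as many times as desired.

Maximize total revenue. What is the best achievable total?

7413

Density check — packaged food 529.50, insulation panels 471.17, bottled goods 355.90 are the best per m³.
7×packaged food uses 14 of the 15 m³ and totals 7413.
No other feasible combination exceeds 7413.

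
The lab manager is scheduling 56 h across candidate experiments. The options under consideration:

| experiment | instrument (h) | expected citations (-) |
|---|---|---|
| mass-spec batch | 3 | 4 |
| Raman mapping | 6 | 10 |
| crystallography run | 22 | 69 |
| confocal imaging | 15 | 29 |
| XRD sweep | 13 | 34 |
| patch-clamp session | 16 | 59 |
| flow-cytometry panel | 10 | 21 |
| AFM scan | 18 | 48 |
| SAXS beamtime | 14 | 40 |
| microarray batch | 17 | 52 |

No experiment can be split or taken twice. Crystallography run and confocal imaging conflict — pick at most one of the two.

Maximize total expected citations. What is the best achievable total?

The ratio ordering already packs tightly: crystallography run + patch-clamp session + microarray batch, 55 h, 180.
Every other selection either busts 56 h or breaks a pairing rule or fails to beat 180.

180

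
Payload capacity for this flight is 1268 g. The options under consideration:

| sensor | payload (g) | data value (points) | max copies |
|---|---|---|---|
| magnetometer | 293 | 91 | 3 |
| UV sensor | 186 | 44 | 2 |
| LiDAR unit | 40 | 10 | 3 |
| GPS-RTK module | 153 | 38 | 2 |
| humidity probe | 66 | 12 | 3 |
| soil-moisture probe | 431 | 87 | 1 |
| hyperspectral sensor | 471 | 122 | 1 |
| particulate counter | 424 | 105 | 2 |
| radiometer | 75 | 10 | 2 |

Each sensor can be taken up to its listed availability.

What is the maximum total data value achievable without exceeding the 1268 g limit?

369

A density-first pass picks 3×magnetometer + 3×LiDAR unit + GPS-RTK module + humidity probe — 353 at 1218 g.
Dropping LiDAR unit and humidity probe frees 106 g; slotting in GPS-RTK module (153 g) lifts the total to 369 at 1265 g.
The spare 3 g is too small for any remaining sensor, and no exchange beats 369.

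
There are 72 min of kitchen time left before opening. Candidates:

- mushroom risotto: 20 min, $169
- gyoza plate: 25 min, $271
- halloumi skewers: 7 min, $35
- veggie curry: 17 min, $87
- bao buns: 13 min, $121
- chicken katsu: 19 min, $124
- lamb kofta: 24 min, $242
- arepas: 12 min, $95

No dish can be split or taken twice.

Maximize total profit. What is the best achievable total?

682

Density check — gyoza plate 10.84, lamb kofta 10.08, bao buns 9.31, mushroom risotto 8.45 are the best per min.
Taking the top-ratio dishes first gives gyoza plate + halloumi skewers + bao buns + lamb kofta for 669 (69 min).
Replace halloumi skewers and bao buns with mushroom risotto: the trade gains 13 net, giving 682 at 69 min.
That's the maximum — no swap from here does better than 682.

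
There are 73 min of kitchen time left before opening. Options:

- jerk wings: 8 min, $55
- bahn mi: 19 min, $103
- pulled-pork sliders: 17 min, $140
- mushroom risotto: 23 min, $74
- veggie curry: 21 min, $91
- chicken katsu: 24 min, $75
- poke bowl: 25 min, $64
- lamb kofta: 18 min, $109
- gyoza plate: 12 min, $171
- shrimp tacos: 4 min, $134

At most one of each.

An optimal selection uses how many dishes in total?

5

The maximum profit within 73 min is 657.
bahn mi + pulled-pork sliders + lamb kofta + gyoza plate + shrimp tacos hits 657 at 70 min.
All optima have 5 dishes.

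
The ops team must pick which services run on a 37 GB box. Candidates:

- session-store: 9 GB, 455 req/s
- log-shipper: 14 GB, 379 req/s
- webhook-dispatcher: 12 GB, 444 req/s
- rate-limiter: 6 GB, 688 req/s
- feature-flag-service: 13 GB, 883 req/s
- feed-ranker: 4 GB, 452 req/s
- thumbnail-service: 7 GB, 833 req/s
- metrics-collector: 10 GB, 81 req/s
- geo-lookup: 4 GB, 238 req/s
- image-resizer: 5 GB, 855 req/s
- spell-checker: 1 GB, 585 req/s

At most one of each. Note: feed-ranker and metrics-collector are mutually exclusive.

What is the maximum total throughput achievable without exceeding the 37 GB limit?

4296

Rate-limiter + feature-flag-service + feed-ranker + thumbnail-service + image-resizer + spell-checker uses 36 of the 37 GB and totals 4296.
Runner-up session-store + rate-limiter + feed-ranker + thumbnail-service + geo-lookup + image-resizer + spell-checker tops out at 4106.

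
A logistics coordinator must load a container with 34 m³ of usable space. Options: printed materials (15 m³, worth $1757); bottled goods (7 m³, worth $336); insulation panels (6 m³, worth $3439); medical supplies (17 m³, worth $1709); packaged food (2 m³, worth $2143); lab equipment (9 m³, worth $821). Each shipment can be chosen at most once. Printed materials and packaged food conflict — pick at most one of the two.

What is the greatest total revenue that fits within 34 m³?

8112

Insulation panels + medical supplies + packaged food + lab equipment uses 34 of the 34 m³ and totals 8112.
Nothing else feasible within 34 m³ beats 8112.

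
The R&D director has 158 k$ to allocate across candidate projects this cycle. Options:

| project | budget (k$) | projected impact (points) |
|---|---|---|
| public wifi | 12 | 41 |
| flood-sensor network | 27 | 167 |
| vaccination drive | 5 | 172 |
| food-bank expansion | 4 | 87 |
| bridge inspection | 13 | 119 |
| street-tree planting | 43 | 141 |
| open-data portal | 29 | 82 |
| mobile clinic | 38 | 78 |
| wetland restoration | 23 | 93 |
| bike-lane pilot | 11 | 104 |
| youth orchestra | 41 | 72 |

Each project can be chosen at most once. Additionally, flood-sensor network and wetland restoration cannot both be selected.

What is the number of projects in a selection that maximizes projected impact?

8

Optimal total is 913.
public wifi + flood-sensor network + vaccination drive + food-bank expansion + bridge inspection + street-tree planting + open-data portal + bike-lane pilot hits 913 at 144 k$.
All optima have 8 projects.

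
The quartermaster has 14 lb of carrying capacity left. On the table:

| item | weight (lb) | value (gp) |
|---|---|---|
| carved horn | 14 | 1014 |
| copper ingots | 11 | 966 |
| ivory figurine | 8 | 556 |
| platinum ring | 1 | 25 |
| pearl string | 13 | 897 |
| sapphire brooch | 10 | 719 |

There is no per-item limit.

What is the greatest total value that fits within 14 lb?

Best packing: copper ingots + 3×platinum ring — 14 lb, 1041 total.
That's the maximum — no swap from here does better than 1041.

1041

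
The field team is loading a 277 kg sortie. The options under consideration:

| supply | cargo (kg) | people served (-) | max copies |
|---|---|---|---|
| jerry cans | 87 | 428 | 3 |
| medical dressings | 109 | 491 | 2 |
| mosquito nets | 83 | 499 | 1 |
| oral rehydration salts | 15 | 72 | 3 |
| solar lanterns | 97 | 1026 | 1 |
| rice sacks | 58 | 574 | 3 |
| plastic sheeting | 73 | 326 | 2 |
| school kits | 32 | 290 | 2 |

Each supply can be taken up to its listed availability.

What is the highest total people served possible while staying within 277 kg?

2754

By people served per kg: solar lanterns 10.58, rice sacks 9.90, school kits 9.06 lead.
Filling by ratio: solar lanterns + 3×rice sacks for 2748, with 6 kg left unused.
Replace rice sacks with 2×school kits: the trade gains 6 net, giving 2754 at 277 kg.
No other feasible combination exceeds 2754.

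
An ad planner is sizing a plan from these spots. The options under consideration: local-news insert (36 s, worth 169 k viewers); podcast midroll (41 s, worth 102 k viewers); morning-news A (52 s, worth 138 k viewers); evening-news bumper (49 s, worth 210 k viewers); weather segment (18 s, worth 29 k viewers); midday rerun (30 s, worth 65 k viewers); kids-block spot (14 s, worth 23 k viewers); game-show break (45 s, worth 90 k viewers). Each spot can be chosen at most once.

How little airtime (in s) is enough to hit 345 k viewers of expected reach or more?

Look for the lowest-airtime combination reaching 345.
Taking local-news insert + evening-news bumper gives 379 (≥ 345) for 85 s.
Any bundle with less than 85 s falls short of 345.

85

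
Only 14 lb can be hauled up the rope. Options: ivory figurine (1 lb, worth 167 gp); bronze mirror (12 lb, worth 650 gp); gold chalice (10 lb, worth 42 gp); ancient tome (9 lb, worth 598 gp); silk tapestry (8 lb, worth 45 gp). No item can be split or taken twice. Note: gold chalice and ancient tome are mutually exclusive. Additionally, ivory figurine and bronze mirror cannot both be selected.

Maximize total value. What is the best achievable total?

Taking ivory figurine + ancient tome: 10 lb used, 765 in value.
The spare 4 lb is too small for any remaining item, and no feasible exchange beats 765.

765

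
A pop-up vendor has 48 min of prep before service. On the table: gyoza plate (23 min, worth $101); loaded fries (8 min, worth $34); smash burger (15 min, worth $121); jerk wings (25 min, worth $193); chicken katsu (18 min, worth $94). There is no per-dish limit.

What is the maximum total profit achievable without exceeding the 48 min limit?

363

Density check — smash burger 8.07, jerk wings 7.72, chicken katsu 5.22, gyoza plate 4.39 are the best per min.
3×smash burger uses 45 of the 48 min and totals 363.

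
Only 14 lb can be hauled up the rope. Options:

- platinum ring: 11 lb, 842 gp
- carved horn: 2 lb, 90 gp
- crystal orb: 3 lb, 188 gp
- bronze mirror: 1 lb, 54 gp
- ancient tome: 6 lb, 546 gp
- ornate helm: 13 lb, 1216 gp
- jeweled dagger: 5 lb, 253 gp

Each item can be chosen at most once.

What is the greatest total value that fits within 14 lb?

1270

Best packing: bronze mirror + ornate helm — 14 lb, 1270 total.
No other feasible combination exceeds 1270.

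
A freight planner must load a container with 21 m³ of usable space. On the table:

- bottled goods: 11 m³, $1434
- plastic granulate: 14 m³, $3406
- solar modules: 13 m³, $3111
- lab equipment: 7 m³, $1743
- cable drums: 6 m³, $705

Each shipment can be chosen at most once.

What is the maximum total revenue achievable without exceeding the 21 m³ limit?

5149

Plastic granulate + lab equipment uses 21 of the 21 m³ and totals 5149.
An exhaustive check of the 32 subsets confirms 5149.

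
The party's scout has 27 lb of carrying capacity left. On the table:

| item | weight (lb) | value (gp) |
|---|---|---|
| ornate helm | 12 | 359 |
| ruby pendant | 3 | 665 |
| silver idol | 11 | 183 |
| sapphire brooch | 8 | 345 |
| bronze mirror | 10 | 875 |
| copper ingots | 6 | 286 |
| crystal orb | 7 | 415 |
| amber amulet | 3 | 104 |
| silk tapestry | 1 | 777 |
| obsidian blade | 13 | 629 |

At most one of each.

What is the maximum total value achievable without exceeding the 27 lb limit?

3018

By value per lb: silk tapestry 777.00, ruby pendant 221.67, bronze mirror 87.50 lead.
Ruby pendant + bronze mirror + copper ingots + crystal orb + silk tapestry uses 27 of the 27 lb and totals 3018.
The closest alternative, ruby pendant + bronze mirror + silk tapestry + obsidian blade, reaches only 2946.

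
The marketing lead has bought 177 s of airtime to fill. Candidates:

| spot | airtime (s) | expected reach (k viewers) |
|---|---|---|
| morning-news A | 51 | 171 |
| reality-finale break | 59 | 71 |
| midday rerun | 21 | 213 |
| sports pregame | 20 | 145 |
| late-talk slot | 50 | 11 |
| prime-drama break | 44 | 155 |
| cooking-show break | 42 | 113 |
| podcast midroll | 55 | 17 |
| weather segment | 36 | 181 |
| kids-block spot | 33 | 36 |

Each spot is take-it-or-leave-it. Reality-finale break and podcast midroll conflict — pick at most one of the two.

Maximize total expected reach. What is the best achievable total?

Density check — midday rerun 10.14, sports pregame 7.25, weather segment 5.03, prime-drama break 3.52 are the best per s.
Morning-news A + midday rerun + sports pregame + prime-drama break + weather segment uses 172 of the 177 s and totals 865.
Next best is morning-news A + midday rerun + sports pregame + cooking-show break + weather segment at 823 (170 s) — short by 42.

865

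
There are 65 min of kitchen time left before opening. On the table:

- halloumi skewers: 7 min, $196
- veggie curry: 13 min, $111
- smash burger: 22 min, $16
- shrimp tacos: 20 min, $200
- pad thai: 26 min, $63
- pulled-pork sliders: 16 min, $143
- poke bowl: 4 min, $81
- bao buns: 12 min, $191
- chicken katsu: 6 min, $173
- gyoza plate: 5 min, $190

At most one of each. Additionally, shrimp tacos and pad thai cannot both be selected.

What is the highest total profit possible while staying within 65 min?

1085

Greedy by ratio would take halloumi skewers + shrimp tacos + poke bowl + bao buns + chicken katsu + gyoza plate: 54 min used, total 1031.
Replace shrimp tacos with veggie curry + pulled-pork sliders: the trade gains 54 net, giving 1085 at 63 min.
The closest alternative, halloumi skewers + veggie curry + shrimp tacos + bao buns + chicken katsu + gyoza plate, reaches only 1061.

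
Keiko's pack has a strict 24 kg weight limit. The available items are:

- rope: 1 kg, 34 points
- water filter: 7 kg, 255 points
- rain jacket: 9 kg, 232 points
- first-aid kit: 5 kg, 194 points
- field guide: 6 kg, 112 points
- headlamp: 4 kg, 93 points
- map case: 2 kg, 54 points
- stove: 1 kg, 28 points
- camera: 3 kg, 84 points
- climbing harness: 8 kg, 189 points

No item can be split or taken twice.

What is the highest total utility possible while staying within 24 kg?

769

Filling by ratio: rope + water filter + first-aid kit + headlamp + map case + stove + camera for 742, with 1 kg left unused.
The 8 kg tied up in headlamp and stove and camera is better spent on rain jacket — total rises to 769 (24 kg).
Next best is water filter + rain jacket + first-aid kit + camera at 765 (24 kg) — short by 4.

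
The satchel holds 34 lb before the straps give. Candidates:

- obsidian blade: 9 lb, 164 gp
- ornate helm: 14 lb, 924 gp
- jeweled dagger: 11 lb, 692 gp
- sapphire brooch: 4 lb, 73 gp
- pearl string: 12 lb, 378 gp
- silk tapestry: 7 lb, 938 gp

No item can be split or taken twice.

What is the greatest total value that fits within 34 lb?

2554

Ranking by ratio (value/lb): silk tapestry 134.00, ornate helm 66.00, jeweled dagger 62.91.
The ratio ordering already packs tightly: ornate helm + jeweled dagger + silk tapestry, 32 lb, 2554.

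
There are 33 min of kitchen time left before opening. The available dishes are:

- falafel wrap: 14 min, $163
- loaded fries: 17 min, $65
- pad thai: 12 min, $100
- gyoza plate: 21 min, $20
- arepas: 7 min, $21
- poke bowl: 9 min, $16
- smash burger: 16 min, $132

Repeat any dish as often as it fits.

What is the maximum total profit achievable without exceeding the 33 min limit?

326

Best packing: 2×falafel wrap — 28 min, 326 total.
No other feasible combination exceeds 326.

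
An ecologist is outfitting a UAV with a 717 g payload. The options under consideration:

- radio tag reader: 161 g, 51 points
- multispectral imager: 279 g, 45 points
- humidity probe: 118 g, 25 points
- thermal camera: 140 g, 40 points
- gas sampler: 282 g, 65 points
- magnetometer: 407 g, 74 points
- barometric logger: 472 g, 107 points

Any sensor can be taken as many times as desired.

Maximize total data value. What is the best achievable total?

Best packing: 4×radio tag reader — 644 g, 204 total.
No other feasible combination exceeds 204.

204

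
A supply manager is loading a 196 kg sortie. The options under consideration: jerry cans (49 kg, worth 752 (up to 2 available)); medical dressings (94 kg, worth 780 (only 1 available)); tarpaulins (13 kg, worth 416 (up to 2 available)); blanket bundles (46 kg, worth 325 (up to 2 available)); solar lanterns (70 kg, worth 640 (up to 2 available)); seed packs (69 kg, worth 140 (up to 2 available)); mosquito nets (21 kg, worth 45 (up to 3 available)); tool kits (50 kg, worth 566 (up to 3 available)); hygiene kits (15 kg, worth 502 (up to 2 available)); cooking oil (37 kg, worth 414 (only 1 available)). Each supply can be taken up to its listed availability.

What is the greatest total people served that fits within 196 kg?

3754

Density check — hygiene kits 33.47, tarpaulins 32.00, jerry cans 15.35, tool kits 11.32 are the best per kg.
2×jerry cans + 2×tarpaulins + 2×hygiene kits + cooking oil uses 191 of the 196 kg and totals 3754.
Every other selection either busts 196 kg or exceeds an availability limit or fails to beat 3754.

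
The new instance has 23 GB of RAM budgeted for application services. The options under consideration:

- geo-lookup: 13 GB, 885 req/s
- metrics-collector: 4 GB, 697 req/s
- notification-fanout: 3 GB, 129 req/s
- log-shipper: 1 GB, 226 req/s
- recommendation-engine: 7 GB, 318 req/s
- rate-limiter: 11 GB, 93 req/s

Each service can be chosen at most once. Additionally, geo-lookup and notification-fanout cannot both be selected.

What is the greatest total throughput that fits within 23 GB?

Ranking by ratio (throughput/GB): log-shipper 226.00, metrics-collector 174.25, geo-lookup 68.08, recommendation-engine 45.43.
Geo-lookup + metrics-collector + log-shipper uses 18 of the 23 GB and totals 1808.

1808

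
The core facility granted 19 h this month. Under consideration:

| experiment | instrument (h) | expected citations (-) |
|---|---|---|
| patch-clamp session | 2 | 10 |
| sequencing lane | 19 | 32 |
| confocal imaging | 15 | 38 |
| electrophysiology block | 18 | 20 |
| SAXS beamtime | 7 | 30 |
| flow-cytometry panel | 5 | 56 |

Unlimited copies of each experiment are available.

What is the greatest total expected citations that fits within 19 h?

188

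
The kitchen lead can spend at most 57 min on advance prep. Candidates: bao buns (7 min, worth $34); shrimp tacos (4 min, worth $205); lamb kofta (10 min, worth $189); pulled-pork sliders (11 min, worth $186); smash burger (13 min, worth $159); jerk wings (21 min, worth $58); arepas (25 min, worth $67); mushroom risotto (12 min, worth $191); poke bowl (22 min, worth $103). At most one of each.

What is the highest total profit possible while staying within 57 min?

Ranking by ratio (profit/min): shrimp tacos 51.25, lamb kofta 18.90, pulled-pork sliders 16.91, mushroom risotto 15.92.
The ratio ordering already packs tightly: bao buns + shrimp tacos + lamb kofta + pulled-pork sliders + smash burger + mushroom risotto, 57 min, 964.

964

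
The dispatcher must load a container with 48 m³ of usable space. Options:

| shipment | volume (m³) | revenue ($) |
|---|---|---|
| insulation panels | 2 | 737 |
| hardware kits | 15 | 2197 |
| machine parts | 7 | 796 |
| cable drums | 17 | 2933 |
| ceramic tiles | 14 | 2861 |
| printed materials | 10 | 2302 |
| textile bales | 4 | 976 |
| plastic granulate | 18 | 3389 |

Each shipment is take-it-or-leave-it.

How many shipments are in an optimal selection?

5

Best achievable revenue is 10265.
insulation panels + ceramic tiles + printed materials + textile bales + plastic granulate hits 10265 at 48 m³.
All optima have 5 shipments.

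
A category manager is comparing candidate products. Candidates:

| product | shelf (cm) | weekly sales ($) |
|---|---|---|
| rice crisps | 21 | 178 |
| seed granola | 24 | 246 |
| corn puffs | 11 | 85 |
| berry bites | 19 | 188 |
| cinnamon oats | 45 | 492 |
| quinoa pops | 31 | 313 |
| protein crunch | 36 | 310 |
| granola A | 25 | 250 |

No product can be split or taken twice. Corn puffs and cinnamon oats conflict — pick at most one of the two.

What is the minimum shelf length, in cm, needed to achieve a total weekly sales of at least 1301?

Look for the lowest-shelf combination reaching 1301.
seed granola + cinnamon oats + quinoa pops + granola A: 1301 weekly sales at 125 cm.
Below 125 cm the best achievable stays under 1301.

125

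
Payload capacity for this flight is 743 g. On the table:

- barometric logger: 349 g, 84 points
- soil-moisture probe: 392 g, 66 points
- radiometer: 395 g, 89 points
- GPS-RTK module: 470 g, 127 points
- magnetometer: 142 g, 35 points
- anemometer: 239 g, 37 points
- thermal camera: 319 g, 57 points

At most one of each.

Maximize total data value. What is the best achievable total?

164

Greedy by ratio would take GPS-RTK module + magnetometer: 612 g used, total 162.
Replace magnetometer with anemometer: the trade gains 2 net, giving 164 at 709 g.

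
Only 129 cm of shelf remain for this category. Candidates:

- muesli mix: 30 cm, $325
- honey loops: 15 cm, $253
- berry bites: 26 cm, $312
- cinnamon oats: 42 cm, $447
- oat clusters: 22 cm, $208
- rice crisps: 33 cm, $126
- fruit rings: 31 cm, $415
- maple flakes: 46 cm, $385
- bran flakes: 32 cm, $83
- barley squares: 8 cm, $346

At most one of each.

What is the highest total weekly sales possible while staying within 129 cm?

Density check — barley squares 43.25, honey loops 16.87, fruit rings 13.39, berry bites 12.00 are the best per cm.
A density-first pass picks muesli mix + honey loops + berry bites + fruit rings + barley squares — 1651 at 110 cm.
Dropping berry bites frees 26 cm; slotting in cinnamon oats (42 cm) lifts the total to 1786 at 126 cm.
The closest alternative, honey loops + berry bites + cinnamon oats + fruit rings + barley squares, reaches only 1773.

1786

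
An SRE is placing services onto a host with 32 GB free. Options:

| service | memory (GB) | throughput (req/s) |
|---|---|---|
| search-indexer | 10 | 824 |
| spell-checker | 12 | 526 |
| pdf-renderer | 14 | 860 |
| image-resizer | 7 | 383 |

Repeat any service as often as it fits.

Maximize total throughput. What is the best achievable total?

2472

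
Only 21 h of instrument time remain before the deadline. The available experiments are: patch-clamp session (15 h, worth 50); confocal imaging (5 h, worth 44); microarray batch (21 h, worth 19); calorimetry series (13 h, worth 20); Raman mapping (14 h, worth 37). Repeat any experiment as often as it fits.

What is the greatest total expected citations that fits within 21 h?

Ranking by ratio (expected citations/h): confocal imaging 8.80, patch-clamp session 3.33, Raman mapping 2.64, calorimetry series 1.54.
Taking 4×confocal imaging: 20 h used, 176 in expected citations.
Every other selection either busts 21 h or fails to beat 176.

176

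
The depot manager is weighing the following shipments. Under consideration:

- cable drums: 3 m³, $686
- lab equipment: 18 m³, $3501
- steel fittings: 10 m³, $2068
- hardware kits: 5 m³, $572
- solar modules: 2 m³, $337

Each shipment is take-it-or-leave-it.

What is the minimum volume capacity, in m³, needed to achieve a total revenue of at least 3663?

Need the lightest bundle worth ≥ 3663.
Taking lab equipment + solar modules gives 3838 (≥ 3663) for 20 m³.
No combination under 20 m³ hits 3663.

20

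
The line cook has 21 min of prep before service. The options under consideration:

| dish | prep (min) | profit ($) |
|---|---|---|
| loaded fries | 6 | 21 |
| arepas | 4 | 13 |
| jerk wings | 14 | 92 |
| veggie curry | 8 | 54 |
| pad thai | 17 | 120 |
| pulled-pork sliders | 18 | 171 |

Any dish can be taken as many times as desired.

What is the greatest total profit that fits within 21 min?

171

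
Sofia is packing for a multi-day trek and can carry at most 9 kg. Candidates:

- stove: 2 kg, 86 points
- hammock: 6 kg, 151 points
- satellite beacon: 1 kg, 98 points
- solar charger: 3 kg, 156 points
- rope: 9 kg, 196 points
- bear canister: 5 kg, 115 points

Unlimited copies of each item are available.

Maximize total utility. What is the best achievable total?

Density check — satellite beacon 98.00, solar charger 52.00, stove 43.00, hammock 25.17 are the best per kg.
Best packing: 9×satellite beacon — 9 kg, 882 total.

882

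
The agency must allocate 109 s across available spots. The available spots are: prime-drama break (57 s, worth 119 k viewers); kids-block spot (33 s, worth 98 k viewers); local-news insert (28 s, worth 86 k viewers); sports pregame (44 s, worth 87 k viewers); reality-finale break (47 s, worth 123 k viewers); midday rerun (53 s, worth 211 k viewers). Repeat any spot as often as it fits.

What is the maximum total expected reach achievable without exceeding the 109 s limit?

Ranking by ratio (expected reach/s): midday rerun 3.98, local-news insert 3.07, kids-block spot 2.97.
2×midday rerun uses 106 of the 109 s and totals 422.
Every other selection either busts 109 s or fails to beat 422.

422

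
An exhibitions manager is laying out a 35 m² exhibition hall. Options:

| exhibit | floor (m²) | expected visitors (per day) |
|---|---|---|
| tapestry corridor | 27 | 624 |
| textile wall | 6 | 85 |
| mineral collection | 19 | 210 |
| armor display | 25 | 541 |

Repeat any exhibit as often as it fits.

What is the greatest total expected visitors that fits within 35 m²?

By expected visitors per m²: tapestry corridor 23.11, armor display 21.64, textile wall 14.17 lead.
Taking tapestry corridor + textile wall: 33 m² used, 709 in expected visitors.
That's the maximum — no swap from here does better than 709.

709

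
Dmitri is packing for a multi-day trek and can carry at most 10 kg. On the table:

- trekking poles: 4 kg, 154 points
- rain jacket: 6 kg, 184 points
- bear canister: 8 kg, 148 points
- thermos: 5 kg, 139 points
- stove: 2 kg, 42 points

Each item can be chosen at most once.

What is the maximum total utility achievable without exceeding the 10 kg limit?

Trekking poles + rain jacket uses 10 of the 10 kg and totals 338.
Runner-up trekking poles + thermos tops out at 293.

338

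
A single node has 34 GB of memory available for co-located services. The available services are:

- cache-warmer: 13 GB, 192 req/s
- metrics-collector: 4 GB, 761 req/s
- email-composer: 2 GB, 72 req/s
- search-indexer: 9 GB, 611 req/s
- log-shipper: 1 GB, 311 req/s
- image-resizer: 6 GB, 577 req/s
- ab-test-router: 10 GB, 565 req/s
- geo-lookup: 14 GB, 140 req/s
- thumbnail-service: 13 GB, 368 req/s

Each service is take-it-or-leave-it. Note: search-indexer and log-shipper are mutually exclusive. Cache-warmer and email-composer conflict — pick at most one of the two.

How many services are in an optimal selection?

5

The maximum throughput within 34 GB is 2586.
For example metrics-collector + email-composer + search-indexer + image-resizer + ab-test-router achieves it, using 31 GB.
Any selection reaching 2586 contains exactly 5 services.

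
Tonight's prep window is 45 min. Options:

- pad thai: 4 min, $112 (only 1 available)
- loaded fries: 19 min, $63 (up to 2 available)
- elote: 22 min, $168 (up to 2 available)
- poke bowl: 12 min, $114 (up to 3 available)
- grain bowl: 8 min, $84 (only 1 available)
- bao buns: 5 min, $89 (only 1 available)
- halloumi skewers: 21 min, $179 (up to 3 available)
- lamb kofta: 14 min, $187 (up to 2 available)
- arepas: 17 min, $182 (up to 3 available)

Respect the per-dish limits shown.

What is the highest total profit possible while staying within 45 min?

659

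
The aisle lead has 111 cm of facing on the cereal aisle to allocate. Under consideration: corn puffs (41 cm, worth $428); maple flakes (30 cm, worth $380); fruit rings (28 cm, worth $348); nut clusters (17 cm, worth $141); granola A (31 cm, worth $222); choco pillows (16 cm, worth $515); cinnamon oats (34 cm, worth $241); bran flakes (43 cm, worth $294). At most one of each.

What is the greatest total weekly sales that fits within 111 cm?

By weekly sales per cm: choco pillows 32.19, maple flakes 12.67, fruit rings 12.43 lead.
A density-first pass picks maple flakes + fruit rings + nut clusters + choco pillows — 1384 at 91 cm.
The 17 cm tied up in nut clusters is better spent on cinnamon oats — total rises to 1484 (108 cm).

1484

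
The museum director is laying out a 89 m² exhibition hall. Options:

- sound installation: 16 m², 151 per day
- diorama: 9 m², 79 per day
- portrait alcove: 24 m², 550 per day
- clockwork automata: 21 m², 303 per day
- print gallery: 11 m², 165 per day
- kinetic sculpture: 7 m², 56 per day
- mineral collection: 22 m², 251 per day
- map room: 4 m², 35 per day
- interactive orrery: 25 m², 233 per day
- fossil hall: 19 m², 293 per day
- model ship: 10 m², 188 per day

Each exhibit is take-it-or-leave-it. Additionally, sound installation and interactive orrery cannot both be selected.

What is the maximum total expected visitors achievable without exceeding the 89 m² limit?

1534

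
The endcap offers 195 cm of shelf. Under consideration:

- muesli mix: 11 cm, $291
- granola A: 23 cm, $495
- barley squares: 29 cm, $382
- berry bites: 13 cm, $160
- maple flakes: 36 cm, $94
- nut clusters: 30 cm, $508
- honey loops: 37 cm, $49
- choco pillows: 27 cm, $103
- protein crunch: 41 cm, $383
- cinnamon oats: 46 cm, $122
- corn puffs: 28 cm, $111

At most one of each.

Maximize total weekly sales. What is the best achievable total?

2341

Density check — muesli mix 26.45, granola A 21.52, nut clusters 16.93, barley squares 13.17 are the best per cm.
Taking the top-ratio products first gives muesli mix + granola A + barley squares + berry bites + nut clusters + protein crunch + corn puffs for 2330 (175 cm).
The 28 cm tied up in corn puffs is better spent on cinnamon oats — total rises to 2341 (193 cm).
No other feasible combination exceeds 2341.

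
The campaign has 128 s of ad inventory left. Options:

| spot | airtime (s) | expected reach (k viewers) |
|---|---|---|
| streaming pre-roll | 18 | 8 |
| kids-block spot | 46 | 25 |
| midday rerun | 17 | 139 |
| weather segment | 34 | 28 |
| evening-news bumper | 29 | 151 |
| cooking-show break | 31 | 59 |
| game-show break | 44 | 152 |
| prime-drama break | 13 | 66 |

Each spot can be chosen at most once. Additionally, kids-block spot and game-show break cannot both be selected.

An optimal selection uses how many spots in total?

5

Best achievable expected reach is 516.
One optimal bundle: streaming pre-roll + midday rerun + evening-news bumper + game-show break + prime-drama break (121 s).
All optima have 5 spots.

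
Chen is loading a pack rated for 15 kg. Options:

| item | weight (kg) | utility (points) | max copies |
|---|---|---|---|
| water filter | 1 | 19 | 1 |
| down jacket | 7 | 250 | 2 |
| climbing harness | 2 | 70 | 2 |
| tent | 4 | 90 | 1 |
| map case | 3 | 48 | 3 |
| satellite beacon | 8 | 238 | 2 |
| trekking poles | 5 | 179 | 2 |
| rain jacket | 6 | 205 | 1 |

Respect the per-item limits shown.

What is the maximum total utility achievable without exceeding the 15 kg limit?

525

A density-first pass picks water filter + 2×climbing harness + 2×trekking poles — 517 at 15 kg.
A better packing is down jacket + climbing harness + rain jacket: 15 kg, total 525.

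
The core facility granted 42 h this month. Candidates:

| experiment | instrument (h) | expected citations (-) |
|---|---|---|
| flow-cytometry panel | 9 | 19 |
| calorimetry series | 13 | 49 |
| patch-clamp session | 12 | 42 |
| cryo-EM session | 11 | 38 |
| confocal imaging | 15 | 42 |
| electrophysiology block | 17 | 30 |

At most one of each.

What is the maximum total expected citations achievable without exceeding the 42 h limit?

133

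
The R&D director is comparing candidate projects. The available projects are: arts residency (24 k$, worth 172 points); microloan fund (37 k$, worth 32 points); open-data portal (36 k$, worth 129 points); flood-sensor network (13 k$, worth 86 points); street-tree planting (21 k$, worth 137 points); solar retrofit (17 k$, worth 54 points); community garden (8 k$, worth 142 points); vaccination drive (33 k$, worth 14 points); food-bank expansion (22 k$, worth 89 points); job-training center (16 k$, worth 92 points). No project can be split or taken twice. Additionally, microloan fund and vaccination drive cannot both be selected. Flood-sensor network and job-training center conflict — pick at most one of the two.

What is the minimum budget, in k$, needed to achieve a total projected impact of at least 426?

Need the lightest bundle worth ≥ 426.
Taking arts residency + street-tree planting + community garden gives 451 (≥ 426) for 53 k$.
No combination under 53 k$ hits 426.

53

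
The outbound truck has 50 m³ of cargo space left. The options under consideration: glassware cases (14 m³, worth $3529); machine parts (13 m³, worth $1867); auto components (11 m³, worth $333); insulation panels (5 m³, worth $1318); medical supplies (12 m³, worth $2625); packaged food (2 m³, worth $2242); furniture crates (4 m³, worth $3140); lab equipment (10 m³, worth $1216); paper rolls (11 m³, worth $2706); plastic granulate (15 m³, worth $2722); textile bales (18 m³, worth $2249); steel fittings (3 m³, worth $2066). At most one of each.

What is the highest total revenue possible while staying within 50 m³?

Taking the top-ratio shipments first gives glassware cases + insulation panels + packaged food + furniture crates + lab equipment + paper rolls + steel fittings for 16217 (49 m³).
Replace insulation panels and lab equipment with plastic granulate: the trade gains 188 net, giving 16405 at 49 m³.

16405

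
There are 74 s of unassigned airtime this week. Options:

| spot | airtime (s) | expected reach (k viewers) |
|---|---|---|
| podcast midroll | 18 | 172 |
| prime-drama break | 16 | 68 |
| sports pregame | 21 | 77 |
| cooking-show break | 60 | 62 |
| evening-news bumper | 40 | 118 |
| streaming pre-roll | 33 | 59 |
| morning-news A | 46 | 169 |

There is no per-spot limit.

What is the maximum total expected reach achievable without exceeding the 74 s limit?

688

Ranking by ratio (expected reach/s): podcast midroll 9.56, prime-drama break 4.25, morning-news A 3.67, sports pregame 3.67.
Best packing: 4×podcast midroll — 72 s, 688 total.
Every other selection either busts 74 s or fails to beat 688.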